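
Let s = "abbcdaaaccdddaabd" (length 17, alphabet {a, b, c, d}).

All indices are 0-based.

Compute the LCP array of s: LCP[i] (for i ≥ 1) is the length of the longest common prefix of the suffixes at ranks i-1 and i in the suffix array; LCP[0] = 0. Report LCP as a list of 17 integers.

[0, 2, 2, 1, 2, 1, 0, 1, 1, 0, 1, 2, 0, 1, 3, 1, 2]

rank | idx | suffix
   0 |   5 | aaaccdddaabd
   1 |  13 | aabd
   2 |   6 | aaccdddaabd
   3 |   0 | abbcdaaaccdddaabd
   4 |  14 | abd
   5 |   7 | accdddaabd
   6 |   1 | bbcdaaaccdddaabd
   7 |   2 | bcdaaaccdddaabd
   8 |  15 | bd
   9 |   8 | ccdddaabd
  10 |   3 | cdaaaccdddaabd
  11 |   9 | cdddaabd
  12 |  16 | d
  13 |   4 | daaaccdddaabd
  14 |  12 | daabd
  15 |  11 | ddaabd
  16 |  10 | dddaabd

SA = [5, 13, 6, 0, 14, 7, 1, 2, 15, 8, 3, 9, 16, 4, 12, 11, 10]
i: (SA[i-1],SA[i]) lcp shared
  1: (5,13) 2 'aa'
  2: (13,6) 2 'aa'
  3: (6,0) 1 'a'
  4: (0,14) 2 'ab'
  5: (14,7) 1 'a'
  6: (7,1) 0 ''
  7: (1,2) 1 'b'
  8: (2,15) 1 'b'
  9: (15,8) 0 ''
  10: (8,3) 1 'c'
  11: (3,9) 2 'cd'
  12: (9,16) 0 ''
  13: (16,4) 1 'd'
  14: (4,12) 3 'daa'
  15: (12,11) 1 'd'
  16: (11,10) 2 'dd'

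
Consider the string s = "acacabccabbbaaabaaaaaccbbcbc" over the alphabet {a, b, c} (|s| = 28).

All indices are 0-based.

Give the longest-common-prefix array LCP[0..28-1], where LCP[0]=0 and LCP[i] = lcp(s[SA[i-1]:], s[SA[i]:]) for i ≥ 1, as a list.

[0, 4, 3, 3, 2, 2, 1, 2, 2, 1, 3, 2, 0, 4, 1, 2, 2, 1, 2, 2, 0, 1, 3, 2, 1, 2, 1, 2]

rank→(start, suffix):
  0 → (16, 'aaaaaccbbcbc')
  1 → (17, 'aaaaccbbcbc')
  2 → (12, 'aaabaaaaaccbbcbc')
  3 → (18, 'aaaccbbcbc')
  4 → (13, 'aabaaaaaccbbcbc')
  5 → (19, 'aaccbbcbc')
  6 → (14, 'abaaaaaccbbcbc')
  7 → (8, 'abbbaaabaaaaaccbbcbc')
  8 → (4, 'abccabbbaaabaaaaaccbbcbc')
  9 → (2, 'acabccabbbaaabaaaaaccbbcbc')
  10 → (0, 'acacabccabbbaaabaaaaaccbbcbc')
  11 → (20, 'accbbcbc')
  12 → (15, 'baaaaaccbbcbc')
  13 → (11, 'baaabaaaaaccbbcbc')
  14 → (10, 'bbaaabaaaaaccbbcbc')
  15 → (9, 'bbbaaabaaaaaccbbcbc')
  16 → (23, 'bbcbc')
  17 → (26, 'bc')
  18 → (24, 'bcbc')
  19 → (5, 'bccabbbaaabaaaaaccbbcbc')
  20 → (27, 'c')
  21 → (7, 'cabbbaaabaaaaaccbbcbc')
  22 → (3, 'cabccabbbaaabaaaaaccbbcbc')
  23 → (1, 'cacabccabbbaaabaaaaaccbbcbc')
  24 → (22, 'cbbcbc')
  25 → (25, 'cbc')
  26 → (6, 'ccabbbaaabaaaaaccbbcbc')
  27 → (21, 'ccbbcbc')

SA = [16, 17, 12, 18, 13, 19, 14, 8, 4, 2, 0, 20, 15, 11, 10, 9, 23, 26, 24, 5, 27, 7, 3, 1, 22, 25, 6, 21]
i: (SA[i-1],SA[i]) lcp shared
  1: (16,17) 4 'aaaa'
  2: (17,12) 3 'aaa'
  3: (12,18) 3 'aaa'
  4: (18,13) 2 'aa'
  5: (13,19) 2 'aa'
  6: (19,14) 1 'a'
  7: (14,8) 2 'ab'
  8: (8,4) 2 'ab'
  9: (4,2) 1 'a'
  10: (2,0) 3 'aca'
  11: (0,20) 2 'ac'
  12: (20,15) 0 ''
  13: (15,11) 4 'baaa'
  14: (11,10) 1 'b'
  15: (10,9) 2 'bb'
  16: (9,23) 2 'bb'
  17: (23,26) 1 'b'
  18: (26,24) 2 'bc'
  19: (24,5) 2 'bc'
  20: (5,27) 0 ''
  21: (27,7) 1 'c'
  22: (7,3) 3 'cab'
  23: (3,1) 2 'ca'
  24: (1,22) 1 'c'
  25: (22,25) 2 'cb'
  26: (25,6) 1 'c'
  27: (6,21) 2 'cc'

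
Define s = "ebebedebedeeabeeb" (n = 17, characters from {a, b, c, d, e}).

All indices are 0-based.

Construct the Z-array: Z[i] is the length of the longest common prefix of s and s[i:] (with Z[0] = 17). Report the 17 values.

Z[0]=17
i=1: outside box; Z[1]=0
i=2: outside box; Z[2]=3 extend→box=[2,5)
i=3: min(r-i=2, Z[1]=0)=0; Z[3]=0
i=4: min(r-i=1, Z[2]=3)=1; Z[4]=1
i=5: outside box; Z[5]=0
i=6: outside box; Z[6]=3 extend→box=[6,9)
i=7: min(r-i=2, Z[1]=0)=0; Z[7]=0
i=8: min(r-i=1, Z[2]=3)=1; Z[8]=1
i=9: outside box; Z[9]=0
i=10: outside box; Z[10]=1 extend→box=[10,11)
i=11: outside box; Z[11]=1 extend→box=[11,12)
i=12: outside box; Z[12]=0
i=13: outside box; Z[13]=0
i=14: outside box; Z[14]=1 extend→box=[14,15)
i=15: outside box; Z[15]=2 extend→box=[15,17)
i=16: min(r-i=1, Z[1]=0)=0; Z[16]=0

[17, 0, 3, 0, 1, 0, 3, 0, 1, 0, 1, 1, 0, 0, 1, 2, 0]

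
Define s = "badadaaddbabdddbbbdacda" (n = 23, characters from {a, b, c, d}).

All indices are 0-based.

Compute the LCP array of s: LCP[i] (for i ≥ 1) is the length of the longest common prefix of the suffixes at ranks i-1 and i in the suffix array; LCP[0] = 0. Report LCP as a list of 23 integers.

rank→(start, suffix):
  0 → (22, 'a')
  1 → (5, 'aaddbabdddbbbdacda')
  2 → (10, 'abdddbbbdacda')
  3 → (19, 'acda')
  4 → (3, 'adaaddbabdddbbbdacda')
  5 → (1, 'adadaaddbabdddbbbdacda')
  6 → (6, 'addbabdddbbbdacda')
  7 → (9, 'babdddbbbdacda')
  8 → (0, 'badadaaddbabdddbbbdacda')
  9 → (15, 'bbbdacda')
  10 → (16, 'bbdacda')
  11 → (17, 'bdacda')
  12 → (11, 'bdddbbbdacda')
  13 → (20, 'cda')
  14 → (21, 'da')
  15 → (4, 'daaddbabdddbbbdacda')
  16 → (18, 'dacda')
  17 → (2, 'dadaaddbabdddbbbdacda')
  18 → (8, 'dbabdddbbbdacda')
  19 → (14, 'dbbbdacda')
  20 → (7, 'ddbabdddbbbdacda')
  21 → (13, 'ddbbbdacda')
  22 → (12, 'dddbbbdacda')

SA = [22, 5, 10, 19, 3, 1, 6, 9, 0, 15, 16, 17, 11, 20, 21, 4, 18, 2, 8, 14, 7, 13, 12]
i: (SA[i-1],SA[i]) lcp shared
  1: (22,5) 1 'a'
  2: (5,10) 1 'a'
  3: (10,19) 1 'a'
  4: (19,3) 1 'a'
  5: (3,1) 3 'ada'
  6: (1,6) 2 'ad'
  7: (6,9) 0 ''
  8: (9,0) 2 'ba'
  9: (0,15) 1 'b'
  10: (15,16) 2 'bb'
  11: (16,17) 1 'b'
  12: (17,11) 2 'bd'
  13: (11,20) 0 ''
  14: (20,21) 0 ''
  15: (21,4) 2 'da'
  16: (4,18) 2 'da'
  17: (18,2) 2 'da'
  18: (2,8) 1 'd'
  19: (8,14) 2 'db'
  20: (14,7) 1 'd'
  21: (7,13) 3 'ddb'
  22: (13,12) 2 'dd'

[0, 1, 1, 1, 1, 3, 2, 0, 2, 1, 2, 1, 2, 0, 0, 2, 2, 2, 1, 2, 1, 3, 2]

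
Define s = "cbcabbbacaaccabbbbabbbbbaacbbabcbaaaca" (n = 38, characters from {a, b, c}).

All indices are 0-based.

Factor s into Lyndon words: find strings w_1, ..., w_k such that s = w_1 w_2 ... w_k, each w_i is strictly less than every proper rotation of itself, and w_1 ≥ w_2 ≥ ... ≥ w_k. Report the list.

["c", "bc", "abbbac", "aaccabbbbabbbbb", "aacbbabcb", "aaac", "a"]

emit factor 1: 'c' (i=0, period=1)
emit factor 2: 'bc' (i=1, period=2)
emit factor 3: 'abbbac' (i=3, period=6)
emit factor 4: 'aaccabbbbabbbbb' (i=9, period=15)
emit factor 5: 'aacbbabcb' (i=24, period=9)
emit factor 6: 'aaac' (i=33, period=4)
emit factor 7: 'a' (i=37, period=1)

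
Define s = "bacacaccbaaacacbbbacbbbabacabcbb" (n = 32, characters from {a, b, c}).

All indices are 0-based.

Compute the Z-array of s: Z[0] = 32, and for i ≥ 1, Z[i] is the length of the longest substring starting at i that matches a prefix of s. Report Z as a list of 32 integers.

Z[0]=32
i=1: outside box; Z[1]=0
i=2: outside box; Z[2]=0
i=3: outside box; Z[3]=0
i=4: outside box; Z[4]=0
i=5: outside box; Z[5]=0
i=6: outside box; Z[6]=0
i=7: outside box; Z[7]=0
i=8: outside box; Z[8]=2 scan→box=[8,10)
i=9: min(r-i=1, Z[1]=0)=0; Z[9]=0
i=10: outside box; Z[10]=0
i=11: outside box; Z[11]=0
i=12: outside box; Z[12]=0
i=13: outside box; Z[13]=0
i=14: outside box; Z[14]=0
i=15: outside box; Z[15]=1 scan→box=[15,16)
i=16: outside box; Z[16]=1 scan→box=[16,17)
i=17: outside box; Z[17]=3 scan→box=[17,20)
i=18: min(r-i=2, Z[1]=0)=0; Z[18]=0
i=19: min(r-i=1, Z[2]=0)=0; Z[19]=0
i=20: outside box; Z[20]=1 scan→box=[20,21)
i=21: outside box; Z[21]=1 scan→box=[21,22)
i=22: outside box; Z[22]=2 scan→box=[22,24)
i=23: min(r-i=1, Z[1]=0)=0; Z[23]=0
i=24: outside box; Z[24]=4 scan→box=[24,28)
i=25: min(r-i=3, Z[1]=0)=0; Z[25]=0
i=26: min(r-i=2, Z[2]=0)=0; Z[26]=0
i=27: min(r-i=1, Z[3]=0)=0; Z[27]=0
i=28: outside box; Z[28]=1 scan→box=[28,29)
i=29: outside box; Z[29]=0
i=30: outside box; Z[30]=1 scan→box=[30,31)
i=31: outside box; Z[31]=1 scan→box=[31,32)

[32, 0, 0, 0, 0, 0, 0, 0, 2, 0, 0, 0, 0, 0, 0, 1, 1, 3, 0, 0, 1, 1, 2, 0, 4, 0, 0, 0, 1, 0, 1, 1]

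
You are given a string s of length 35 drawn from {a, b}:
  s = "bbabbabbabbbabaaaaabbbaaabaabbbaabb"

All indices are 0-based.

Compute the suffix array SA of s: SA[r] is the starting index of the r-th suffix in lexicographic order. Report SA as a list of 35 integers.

sorted suffixes:
  #0 SA[0]=14  'aaaaabbbaaabaabbbaabb'
  #1 SA[1]=15  'aaaabbbaaabaabbbaabb'
  #2 SA[2]=22  'aaabaabbbaabb'
  #3 SA[3]=16  'aaabbbaaabaabbbaabb'
  #4 SA[4]=23  'aabaabbbaabb'
  #5 SA[5]=31  'aabb'
  #6 SA[6]=17  'aabbbaaabaabbbaabb'
  #7 SA[7]=26  'aabbbaabb'
  #8 SA[8]=12  'abaaaaabbbaaabaabbbaabb'
  #9 SA[9]=24  'abaabbbaabb'
  #10 SA[10]=32  'abb'
  #11 SA[11]=2  'abbabbabbbabaaaaabbbaaabaabbbaabb'
  #12 SA[12]=5  'abbabbbabaaaaabbbaaabaabbbaabb'
  #13 SA[13]=18  'abbbaaabaabbbaabb'
  #14 SA[14]=27  'abbbaabb'
  #15 SA[15]=8  'abbbabaaaaabbbaaabaabbbaabb'
  #16 SA[16]=34  'b'
  #17 SA[17]=13  'baaaaabbbaaabaabbbaabb'
  #18 SA[18]=21  'baaabaabbbaabb'
  #19 SA[19]=30  'baabb'
  #20 SA[20]=25  'baabbbaabb'
  #21 SA[21]=11  'babaaaaabbbaaabaabbbaabb'
  #22 SA[22]=1  'babbabbabbbabaaaaabbbaaabaabbbaabb'
  #23 SA[23]=4  'babbabbbabaaaaabbbaaabaabbbaabb'
  #24 SA[24]=7  'babbbabaaaaabbbaaabaabbbaabb'
  #25 SA[25]=33  'bb'
  #26 SA[26]=20  'bbaaabaabbbaabb'
  #27 SA[27]=29  'bbaabb'
  #28 SA[28]=10  'bbabaaaaabbbaaabaabbbaabb'
  #29 SA[29]=0  'bbabbabbabbbabaaaaabbbaaabaabbbaabb'
  #30 SA[30]=3  'bbabbabbbabaaaaabbbaaabaabbbaabb'
  #31 SA[31]=6  'bbabbbabaaaaabbbaaabaabbbaabb'
  #32 SA[32]=19  'bbbaaabaabbbaabb'
  #33 SA[33]=28  'bbbaabb'
  #34 SA[34]=9  'bbbabaaaaabbbaaabaabbbaabb'

[14, 15, 22, 16, 23, 31, 17, 26, 12, 24, 32, 2, 5, 18, 27, 8, 34, 13, 21, 30, 25, 11, 1, 4, 7, 33, 20, 29, 10, 0, 3, 6, 19, 28, 9]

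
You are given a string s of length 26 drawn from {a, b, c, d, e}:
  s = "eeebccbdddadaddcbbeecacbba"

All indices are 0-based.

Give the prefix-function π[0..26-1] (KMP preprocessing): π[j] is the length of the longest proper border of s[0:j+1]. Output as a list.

[0, 1, 2, 0, 0, 0, 0, 0, 0, 0, 0, 0, 0, 0, 0, 0, 0, 0, 1, 2, 0, 0, 0, 0, 0, 0]

π[0] = 0
j=1 s[j]='e': π[1]=1 (border 'e')
j=2 s[j]='e': π[2]=2 (border 'ee')
j=3 s[j]='b': k: 2→1→0; π[3]=0 (border '')
j=4 s[j]='c': π[4]=0 (border '')
j=5 s[j]='c': π[5]=0 (border '')
j=6 s[j]='b': π[6]=0 (border '')
j=7 s[j]='d': π[7]=0 (border '')
j=8 s[j]='d': π[8]=0 (border '')
j=9 s[j]='d': π[9]=0 (border '')
j=10 s[j]='a': π[10]=0 (border '')
j=11 s[j]='d': π[11]=0 (border '')
j=12 s[j]='a': π[12]=0 (border '')
j=13 s[j]='d': π[13]=0 (border '')
j=14 s[j]='d': π[14]=0 (border '')
j=15 s[j]='c': π[15]=0 (border '')
j=16 s[j]='b': π[16]=0 (border '')
j=17 s[j]='b': π[17]=0 (border '')
j=18 s[j]='e': π[18]=1 (border 'e')
j=19 s[j]='e': π[19]=2 (border 'ee')
j=20 s[j]='c': k: 2→1→0; π[20]=0 (border '')
j=21 s[j]='a': π[21]=0 (border '')
j=22 s[j]='c': π[22]=0 (border '')
j=23 s[j]='b': π[23]=0 (border '')
j=24 s[j]='b': π[24]=0 (border '')
j=25 s[j]='a': π[25]=0 (border '')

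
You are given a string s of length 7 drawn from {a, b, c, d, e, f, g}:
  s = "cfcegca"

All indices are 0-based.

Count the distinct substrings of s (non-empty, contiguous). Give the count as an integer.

26

rank→(start, suffix):
  0 → (6, 'a')
  1 → (5, 'ca')
  2 → (2, 'cegca')
  3 → (0, 'cfcegca')
  4 → (3, 'egca')
  5 → (1, 'fcegca')
  6 → (4, 'gca')

SA = [6, 5, 2, 0, 3, 1, 4]
i: (SA[i-1],SA[i]) lcp shared
  1: (6,5) 0 ''
  2: (5,2) 1 'c'
  3: (2,0) 1 'c'
  4: (0,3) 0 ''
  5: (3,1) 0 ''
  6: (1,4) 0 ''

n(n+1)/2 = 7·8/2 = 28
Σ LCP = 0 + 0 + 1 + 1 + 0 + 0 + 0 = 2
distinct = 28 − 2 = 26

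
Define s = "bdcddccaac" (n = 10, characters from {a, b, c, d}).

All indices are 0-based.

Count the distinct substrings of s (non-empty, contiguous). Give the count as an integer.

sorted suffixes:
  #0 SA[0]=7  'aac'
  #1 SA[1]=8  'ac'
  #2 SA[2]=0  'bdcddccaac'
  #3 SA[3]=9  'c'
  #4 SA[4]=6  'caac'
  #5 SA[5]=5  'ccaac'
  #6 SA[6]=2  'cddccaac'
  #7 SA[7]=4  'dccaac'
  #8 SA[8]=1  'dcddccaac'
  #9 SA[9]=3  'ddccaac'

SA = [7, 8, 0, 9, 6, 5, 2, 4, 1, 3]
[i] adj suffixes → lcp
  [1] 7/8 → 1 ('a')
  [2] 8/0 → 0 ('')
  [3] 0/9 → 0 ('')
  [4] 9/6 → 1 ('c')
  [5] 6/5 → 1 ('c')
  [6] 5/2 → 1 ('c')
  [7] 2/4 → 0 ('')
  [8] 4/1 → 2 ('dc')
  [9] 1/3 → 1 ('d')

n(n+1)/2 = 10·11/2 = 55
Σ LCP = 0 + 1 + 0 + 0 + 1 + 1 + 1 + 0 + 2 + 1 = 7
distinct = 55 − 7 = 48

48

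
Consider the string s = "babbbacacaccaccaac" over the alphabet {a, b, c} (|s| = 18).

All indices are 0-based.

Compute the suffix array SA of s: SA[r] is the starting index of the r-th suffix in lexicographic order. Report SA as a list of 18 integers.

rank | idx | suffix
   0 |  15 | aac
   1 |   1 | abbbacacaccaccaac
   2 |  16 | ac
   3 |   5 | acacaccaccaac
   4 |   7 | acaccaccaac
   5 |  12 | accaac
   6 |   9 | accaccaac
   7 |   0 | babbbacacaccaccaac
   8 |   4 | bacacaccaccaac
   9 |   3 | bbacacaccaccaac
  10 |   2 | bbbacacaccaccaac
  11 |  17 | c
  12 |  14 | caac
  13 |   6 | cacaccaccaac
  14 |  11 | caccaac
  15 |   8 | caccaccaac
  16 |  13 | ccaac
  17 |  10 | ccaccaac

[15, 1, 16, 5, 7, 12, 9, 0, 4, 3, 2, 17, 14, 6, 11, 8, 13, 10]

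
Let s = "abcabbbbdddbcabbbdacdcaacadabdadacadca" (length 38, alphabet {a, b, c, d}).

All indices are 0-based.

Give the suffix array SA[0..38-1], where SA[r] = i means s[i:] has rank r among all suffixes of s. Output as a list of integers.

rank→(start, suffix):
  0 → (37, 'a')
  1 → (22, 'aacadabdadacadca')
  2 → (3, 'abbbbdddbcabbbdacdcaacadabdadacadca')
  3 → (13, 'abbbdacdcaacadabdadacadca')
  4 → (0, 'abcabbbbdddbcabbbdacdcaacadabdadacadca')
  5 → (27, 'abdadacadca')
  6 → (23, 'acadabdadacadca')
  7 → (32, 'acadca')
  8 → (18, 'acdcaacadabdadacadca')
  9 → (25, 'adabdadacadca')
  10 → (30, 'adacadca')
  11 → (34, 'adca')
  12 → (4, 'bbbbdddbcabbbdacdcaacadabdadacadca')
  13 → (14, 'bbbdacdcaacadabdadacadca')
  14 → (5, 'bbbdddbcabbbdacdcaacadabdadacadca')
  15 → (15, 'bbdacdcaacadabdadacadca')
  16 → (6, 'bbdddbcabbbdacdcaacadabdadacadca')
  17 → (1, 'bcabbbbdddbcabbbdacdcaacadabdadacadca')
  18 → (11, 'bcabbbdacdcaacadabdadacadca')
  19 → (16, 'bdacdcaacadabdadacadca')
  20 → (28, 'bdadacadca')
  21 → (7, 'bdddbcabbbdacdcaacadabdadacadca')
  22 → (36, 'ca')
  23 → (21, 'caacadabdadacadca')
  24 → (2, 'cabbbbdddbcabbbdacdcaacadabdadacadca')
  25 → (12, 'cabbbdacdcaacadabdadacadca')
  26 → (24, 'cadabdadacadca')
  27 → (33, 'cadca')
  28 → (19, 'cdcaacadabdadacadca')
  29 → (26, 'dabdadacadca')
  30 → (31, 'dacadca')
  31 → (17, 'dacdcaacadabdadacadca')
  32 → (29, 'dadacadca')
  33 → (10, 'dbcabbbdacdcaacadabdadacadca')
  34 → (35, 'dca')
  35 → (20, 'dcaacadabdadacadca')
  36 → (9, 'ddbcabbbdacdcaacadabdadacadca')
  37 → (8, 'dddbcabbbdacdcaacadabdadacadca')

[37, 22, 3, 13, 0, 27, 23, 32, 18, 25, 30, 34, 4, 14, 5, 15, 6, 1, 11, 16, 28, 7, 36, 21, 2, 12, 24, 33, 19, 26, 31, 17, 29, 10, 35, 20, 9, 8]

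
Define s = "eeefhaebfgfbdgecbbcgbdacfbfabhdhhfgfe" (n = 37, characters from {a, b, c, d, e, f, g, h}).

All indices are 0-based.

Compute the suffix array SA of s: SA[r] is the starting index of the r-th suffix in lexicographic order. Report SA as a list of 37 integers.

[27, 22, 5, 16, 17, 20, 11, 25, 7, 28, 15, 23, 18, 21, 12, 30, 36, 6, 14, 0, 1, 2, 26, 10, 24, 35, 8, 33, 3, 19, 13, 9, 34, 4, 29, 32, 31]

sorted suffixes:
  #0 SA[0]=27  'abhdhhfgfe'
  #1 SA[1]=22  'acfbfabhdhhfgfe'
  #2 SA[2]=5  'aebfgfbdgecbbcgbdacfbfabhdhhfgfe'
  #3 SA[3]=16  'bbcgbdacfbfabhdhhfgfe'
  #4 SA[4]=17  'bcgbdacfbfabhdhhfgfe'
  #5 SA[5]=20  'bdacfbfabhdhhfgfe'
  #6 SA[6]=11  'bdgecbbcgbdacfbfabhdhhfgfe'
  #7 SA[7]=25  'bfabhdhhfgfe'
  #8 SA[8]=7  'bfgfbdgecbbcgbdacfbfabhdhhfgfe'
  #9 SA[9]=28  'bhdhhfgfe'
  #10 SA[10]=15  'cbbcgbdacfbfabhdhhfgfe'
  #11 SA[11]=23  'cfbfabhdhhfgfe'
  #12 SA[12]=18  'cgbdacfbfabhdhhfgfe'
  #13 SA[13]=21  'dacfbfabhdhhfgfe'
  #14 SA[14]=12  'dgecbbcgbdacfbfabhdhhfgfe'
  #15 SA[15]=30  'dhhfgfe'
  #16 SA[16]=36  'e'
  #17 SA[17]=6  'ebfgfbdgecbbcgbdacfbfabhdhhfgfe'
  #18 SA[18]=14  'ecbbcgbdacfbfabhdhhfgfe'
  #19 SA[19]=0  'eeefhaebfgfbdgecbbcgbdacfbfabhdhhfgfe'
  #20 SA[20]=1  'eefhaebfgfbdgecbbcgbdacfbfabhdhhfgfe'
  #21 SA[21]=2  'efhaebfgfbdgecbbcgbdacfbfabhdhhfgfe'
  #22 SA[22]=26  'fabhdhhfgfe'
  #23 SA[23]=10  'fbdgecbbcgbdacfbfabhdhhfgfe'
  #24 SA[24]=24  'fbfabhdhhfgfe'
  #25 SA[25]=35  'fe'
  #26 SA[26]=8  'fgfbdgecbbcgbdacfbfabhdhhfgfe'
  #27 SA[27]=33  'fgfe'
  #28 SA[28]=3  'fhaebfgfbdgecbbcgbdacfbfabhdhhfgfe'
  #29 SA[29]=19  'gbdacfbfabhdhhfgfe'
  #30 SA[30]=13  'gecbbcgbdacfbfabhdhhfgfe'
  #31 SA[31]=9  'gfbdgecbbcgbdacfbfabhdhhfgfe'
  #32 SA[32]=34  'gfe'
  #33 SA[33]=4  'haebfgfbdgecbbcgbdacfbfabhdhhfgfe'
  #34 SA[34]=29  'hdhhfgfe'
  #35 SA[35]=32  'hfgfe'
  #36 SA[36]=31  'hhfgfe'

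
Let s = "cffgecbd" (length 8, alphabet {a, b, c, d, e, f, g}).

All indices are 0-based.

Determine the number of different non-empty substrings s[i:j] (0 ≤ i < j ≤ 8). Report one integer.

34

sorted suffixes:
  #0 SA[0]=6  'bd'
  #1 SA[1]=5  'cbd'
  #2 SA[2]=0  'cffgecbd'
  #3 SA[3]=7  'd'
  #4 SA[4]=4  'ecbd'
  #5 SA[5]=1  'ffgecbd'
  #6 SA[6]=2  'fgecbd'
  #7 SA[7]=3  'gecbd'

SA = [6, 5, 0, 7, 4, 1, 2, 3]
rank  pair      lcp
   1  s[6:],s[5:]  0  ''
   2  s[5:],s[0:]  1  'c'
   3  s[0:],s[7:]  0  ''
   4  s[7:],s[4:]  0  ''
   5  s[4:],s[1:]  0  ''
   6  s[1:],s[2:]  1  'f'
   7  s[2:],s[3:]  0  ''

n(n+1)/2 = 8·9/2 = 36
Σ LCP = 0 + 0 + 1 + 0 + 0 + 0 + 1 + 0 = 2
distinct = 36 − 2 = 34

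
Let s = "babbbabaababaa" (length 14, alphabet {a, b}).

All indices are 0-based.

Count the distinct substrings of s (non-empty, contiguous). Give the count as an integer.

76

rank | idx | suffix
   0 |  13 | a
   1 |  12 | aa
   2 |   7 | aababaa
   3 |  10 | abaa
   4 |   5 | abaababaa
   5 |   8 | ababaa
   6 |   1 | abbbabaababaa
   7 |  11 | baa
   8 |   6 | baababaa
   9 |   9 | babaa
  10 |   4 | babaababaa
  11 |   0 | babbbabaababaa
  12 |   3 | bbabaababaa
  13 |   2 | bbbabaababaa

SA = [13, 12, 7, 10, 5, 8, 1, 11, 6, 9, 4, 0, 3, 2]
rank  pair      lcp
   1  s[13:],s[12:]  1  'a'
   2  s[12:],s[7:]  2  'aa'
   3  s[7:],s[10:]  1  'a'
   4  s[10:],s[5:]  4  'abaa'
   5  s[5:],s[8:]  3  'aba'
   6  s[8:],s[1:]  2  'ab'
   7  s[1:],s[11:]  0  ''
   8  s[11:],s[6:]  3  'baa'
   9  s[6:],s[9:]  2  'ba'
  10  s[9:],s[4:]  5  'babaa'
  11  s[4:],s[0:]  3  'bab'
  12  s[0:],s[3:]  1  'b'
  13  s[3:],s[2:]  2  'bb'

n(n+1)/2 = 14·15/2 = 105
Σ LCP = 0 + 1 + 2 + 1 + 4 + 3 + 2 + 0 + 3 + 2 + 5 + 3 + 1 + 2 = 29
distinct = 105 − 29 = 76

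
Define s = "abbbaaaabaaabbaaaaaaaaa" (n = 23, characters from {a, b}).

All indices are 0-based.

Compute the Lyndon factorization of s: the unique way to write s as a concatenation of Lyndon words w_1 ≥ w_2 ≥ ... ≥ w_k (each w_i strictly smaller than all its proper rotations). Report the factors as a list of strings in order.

emit factor 1: 'abbb' (i=0, period=4)
emit factor 2: 'aaaabaaabb' (i=4, period=10)
emit factor 3: 'a' (i=14, period=1)
emit factor 4: 'a' (i=15, period=1)
emit factor 5: 'a' (i=16, period=1)
emit factor 6: 'a' (i=17, period=1)
emit factor 7: 'a' (i=18, period=1)
emit factor 8: 'a' (i=19, period=1)
emit factor 9: 'a' (i=20, period=1)
emit factor 10: 'a' (i=21, period=1)
emit factor 11: 'a' (i=22, period=1)

["abbb", "aaaabaaabb", "a", "a", "a", "a", "a", "a", "a", "a", "a"]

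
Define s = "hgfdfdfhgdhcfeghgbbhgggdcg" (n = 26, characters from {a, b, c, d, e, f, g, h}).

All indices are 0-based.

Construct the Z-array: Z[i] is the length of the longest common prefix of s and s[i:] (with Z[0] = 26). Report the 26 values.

[26, 0, 0, 0, 0, 0, 0, 2, 0, 0, 1, 0, 0, 0, 0, 2, 0, 0, 0, 2, 0, 0, 0, 0, 0, 0]

Z[0]=26
i=1: outside box; Z[1]=0
i=2: outside box; Z[2]=0
i=3: outside box; Z[3]=0
i=4: outside box; Z[4]=0
i=5: outside box; Z[5]=0
i=6: outside box; Z[6]=0
i=7: outside box; Z[7]=2 extend→box=[7,9)
i=8: min(r-i=1, Z[1]=0)=0; Z[8]=0
i=9: outside box; Z[9]=0
i=10: outside box; Z[10]=1 extend→box=[10,11)
i=11: outside box; Z[11]=0
i=12: outside box; Z[12]=0
i=13: outside box; Z[13]=0
i=14: outside box; Z[14]=0
i=15: outside box; Z[15]=2 extend→box=[15,17)
i=16: min(r-i=1, Z[1]=0)=0; Z[16]=0
i=17: outside box; Z[17]=0
i=18: outside box; Z[18]=0
i=19: outside box; Z[19]=2 extend→box=[19,21)
i=20: min(r-i=1, Z[1]=0)=0; Z[20]=0
i=21: outside box; Z[21]=0
i=22: outside box; Z[22]=0
i=23: outside box; Z[23]=0
i=24: outside box; Z[24]=0
i=25: outside box; Z[25]=0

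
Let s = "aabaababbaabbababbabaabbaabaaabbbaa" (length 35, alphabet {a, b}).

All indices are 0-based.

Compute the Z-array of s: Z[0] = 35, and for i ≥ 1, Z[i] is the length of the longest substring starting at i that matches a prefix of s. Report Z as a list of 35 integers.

[35, 1, 0, 4, 1, 0, 1, 0, 0, 3, 1, 0, 0, 1, 0, 1, 0, 0, 1, 0, 3, 1, 0, 0, 5, 1, 0, 2, 3, 1, 0, 0, 0, 2, 1]

Z[0]=35
i=1: fresh scan; Z[1]=1 extend→box=[1,2)
i=2: fresh scan; Z[2]=0
i=3: fresh scan; Z[3]=4 extend→box=[3,7)
i=4: min(r-i=3, Z[1]=1)=1; Z[4]=1
i=5: min(r-i=2, Z[2]=0)=0; Z[5]=0
i=6: min(r-i=1, Z[3]=4)=1; Z[6]=1
i=7: fresh scan; Z[7]=0
i=8: fresh scan; Z[8]=0
i=9: fresh scan; Z[9]=3 extend→box=[9,12)
i=10: min(r-i=2, Z[1]=1)=1; Z[10]=1
i=11: min(r-i=1, Z[2]=0)=0; Z[11]=0
i=12: fresh scan; Z[12]=0
i=13: fresh scan; Z[13]=1 extend→box=[13,14)
i=14: fresh scan; Z[14]=0
i=15: fresh scan; Z[15]=1 extend→box=[15,16)
i=16: fresh scan; Z[16]=0
i=17: fresh scan; Z[17]=0
i=18: fresh scan; Z[18]=1 extend→box=[18,19)
i=19: fresh scan; Z[19]=0
i=20: fresh scan; Z[20]=3 extend→box=[20,23)
i=21: min(r-i=2, Z[1]=1)=1; Z[21]=1
i=22: min(r-i=1, Z[2]=0)=0; Z[22]=0
i=23: fresh scan; Z[23]=0
i=24: fresh scan; Z[24]=5 extend→box=[24,29)
i=25: min(r-i=4, Z[1]=1)=1; Z[25]=1
i=26: min(r-i=3, Z[2]=0)=0; Z[26]=0
i=27: min(r-i=2, Z[3]=4)=2; Z[27]=2
i=28: min(r-i=1, Z[4]=1)=1; Z[28]=3 extend→box=[28,31)
i=29: min(r-i=2, Z[1]=1)=1; Z[29]=1
i=30: min(r-i=1, Z[2]=0)=0; Z[30]=0
i=31: fresh scan; Z[31]=0
i=32: fresh scan; Z[32]=0
i=33: fresh scan; Z[33]=2 extend→box=[33,35)
i=34: min(r-i=1, Z[1]=1)=1; Z[34]=1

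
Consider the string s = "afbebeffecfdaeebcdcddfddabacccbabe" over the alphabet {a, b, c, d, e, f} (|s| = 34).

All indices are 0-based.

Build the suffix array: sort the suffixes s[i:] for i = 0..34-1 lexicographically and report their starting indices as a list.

sorted suffixes:
  #0 SA[0]=24  'abacccbabe'
  #1 SA[1]=31  'abe'
  #2 SA[2]=26  'acccbabe'
  #3 SA[3]=12  'aeebcdcddfddabacccbabe'
  #4 SA[4]=0  'afbebeffecfdaeebcdcddfddabacccbabe'
  #5 SA[5]=30  'babe'
  #6 SA[6]=25  'bacccbabe'
  #7 SA[7]=15  'bcdcddfddabacccbabe'
  #8 SA[8]=32  'be'
  #9 SA[9]=2  'bebeffecfdaeebcdcddfddabacccbabe'
  #10 SA[10]=4  'beffecfdaeebcdcddfddabacccbabe'
  #11 SA[11]=29  'cbabe'
  #12 SA[12]=28  'ccbabe'
  #13 SA[13]=27  'cccbabe'
  #14 SA[14]=16  'cdcddfddabacccbabe'
  #15 SA[15]=18  'cddfddabacccbabe'
  #16 SA[16]=9  'cfdaeebcdcddfddabacccbabe'
  #17 SA[17]=23  'dabacccbabe'
  #18 SA[18]=11  'daeebcdcddfddabacccbabe'
  #19 SA[19]=17  'dcddfddabacccbabe'
  #20 SA[20]=22  'ddabacccbabe'
  #21 SA[21]=19  'ddfddabacccbabe'
  #22 SA[22]=20  'dfddabacccbabe'
  #23 SA[23]=33  'e'
  #24 SA[24]=14  'ebcdcddfddabacccbabe'
  #25 SA[25]=3  'ebeffecfdaeebcdcddfddabacccbabe'
  #26 SA[26]=8  'ecfdaeebcdcddfddabacccbabe'
  #27 SA[27]=13  'eebcdcddfddabacccbabe'
  #28 SA[28]=5  'effecfdaeebcdcddfddabacccbabe'
  #29 SA[29]=1  'fbebeffecfdaeebcdcddfddabacccbabe'
  #30 SA[30]=10  'fdaeebcdcddfddabacccbabe'
  #31 SA[31]=21  'fddabacccbabe'
  #32 SA[32]=7  'fecfdaeebcdcddfddabacccbabe'
  #33 SA[33]=6  'ffecfdaeebcdcddfddabacccbabe'

[24, 31, 26, 12, 0, 30, 25, 15, 32, 2, 4, 29, 28, 27, 16, 18, 9, 23, 11, 17, 22, 19, 20, 33, 14, 3, 8, 13, 5, 1, 10, 21, 7, 6]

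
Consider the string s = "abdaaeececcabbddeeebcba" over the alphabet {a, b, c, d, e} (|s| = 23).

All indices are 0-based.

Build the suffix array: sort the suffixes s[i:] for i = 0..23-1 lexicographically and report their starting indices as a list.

rank | idx | suffix
   0 |  22 | a
   1 |   3 | aaeececcabbddeeebcba
   2 |  11 | abbddeeebcba
   3 |   0 | abdaaeececcabbddeeebcba
   4 |   4 | aeececcabbddeeebcba
   5 |  21 | ba
   6 |  12 | bbddeeebcba
   7 |  19 | bcba
   8 |   1 | bdaaeececcabbddeeebcba
   9 |  13 | bddeeebcba
  10 |  10 | cabbddeeebcba
  11 |  20 | cba
  12 |   9 | ccabbddeeebcba
  13 |   7 | ceccabbddeeebcba
  14 |   2 | daaeececcabbddeeebcba
  15 |  14 | ddeeebcba
  16 |  15 | deeebcba
  17 |  18 | ebcba
  18 |   8 | eccabbddeeebcba
  19 |   6 | ececcabbddeeebcba
  20 |  17 | eebcba
  21 |   5 | eececcabbddeeebcba
  22 |  16 | eeebcba

[22, 3, 11, 0, 4, 21, 12, 19, 1, 13, 10, 20, 9, 7, 2, 14, 15, 18, 8, 6, 17, 5, 16]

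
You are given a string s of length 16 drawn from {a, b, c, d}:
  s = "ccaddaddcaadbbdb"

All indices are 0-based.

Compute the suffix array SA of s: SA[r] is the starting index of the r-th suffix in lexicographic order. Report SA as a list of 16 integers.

[9, 10, 2, 5, 15, 12, 13, 8, 1, 0, 4, 14, 11, 7, 3, 6]

rank→(start, suffix):
  0 → (9, 'aadbbdb')
  1 → (10, 'adbbdb')
  2 → (2, 'addaddcaadbbdb')
  3 → (5, 'addcaadbbdb')
  4 → (15, 'b')
  5 → (12, 'bbdb')
  6 → (13, 'bdb')
  7 → (8, 'caadbbdb')
  8 → (1, 'caddaddcaadbbdb')
  9 → (0, 'ccaddaddcaadbbdb')
  10 → (4, 'daddcaadbbdb')
  11 → (14, 'db')
  12 → (11, 'dbbdb')
  13 → (7, 'dcaadbbdb')
  14 → (3, 'ddaddcaadbbdb')
  15 → (6, 'ddcaadbbdb')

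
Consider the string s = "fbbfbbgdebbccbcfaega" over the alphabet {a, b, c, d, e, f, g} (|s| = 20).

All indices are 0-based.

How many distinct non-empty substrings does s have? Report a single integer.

sorted suffixes:
  #0 SA[0]=19  'a'
  #1 SA[1]=16  'aega'
  #2 SA[2]=9  'bbccbcfaega'
  #3 SA[3]=1  'bbfbbgdebbccbcfaega'
  #4 SA[4]=4  'bbgdebbccbcfaega'
  #5 SA[5]=10  'bccbcfaega'
  #6 SA[6]=13  'bcfaega'
  #7 SA[7]=2  'bfbbgdebbccbcfaega'
  #8 SA[8]=5  'bgdebbccbcfaega'
  #9 SA[9]=12  'cbcfaega'
  #10 SA[10]=11  'ccbcfaega'
  #11 SA[11]=14  'cfaega'
  #12 SA[12]=7  'debbccbcfaega'
  #13 SA[13]=8  'ebbccbcfaega'
  #14 SA[14]=17  'ega'
  #15 SA[15]=15  'faega'
  #16 SA[16]=0  'fbbfbbgdebbccbcfaega'
  #17 SA[17]=3  'fbbgdebbccbcfaega'
  #18 SA[18]=18  'ga'
  #19 SA[19]=6  'gdebbccbcfaega'

SA = [19, 16, 9, 1, 4, 10, 13, 2, 5, 12, 11, 14, 7, 8, 17, 15, 0, 3, 18, 6]
[i] adj suffixes → lcp
  [1] 19/16 → 1 ('a')
  [2] 16/9 → 0 ('')
  [3] 9/1 → 2 ('bb')
  [4] 1/4 → 2 ('bb')
  [5] 4/10 → 1 ('b')
  [6] 10/13 → 2 ('bc')
  [7] 13/2 → 1 ('b')
  [8] 2/5 → 1 ('b')
  [9] 5/12 → 0 ('')
  [10] 12/11 → 1 ('c')
  [11] 11/14 → 1 ('c')
  [12] 14/7 → 0 ('')
  [13] 7/8 → 0 ('')
  [14] 8/17 → 1 ('e')
  [15] 17/15 → 0 ('')
  [16] 15/0 → 1 ('f')
  [17] 0/3 → 3 ('fbb')
  [18] 3/18 → 0 ('')
  [19] 18/6 → 1 ('g')

n(n+1)/2 = 20·21/2 = 210
Σ LCP = 0 + 1 + 0 + 2 + 2 + 1 + 2 + 1 + 1 + 0 + 1 + 1 + 0 + 0 + 1 + 0 + 1 + 3 + 0 + 1 = 18
distinct = 210 − 18 = 192

192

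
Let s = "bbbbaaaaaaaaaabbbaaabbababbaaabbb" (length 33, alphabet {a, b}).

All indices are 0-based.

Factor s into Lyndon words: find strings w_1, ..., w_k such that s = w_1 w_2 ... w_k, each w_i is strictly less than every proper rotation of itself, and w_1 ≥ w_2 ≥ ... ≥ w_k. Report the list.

emit factor 1: 'b' (i=0, period=1)
emit factor 2: 'b' (i=1, period=1)
emit factor 3: 'b' (i=2, period=1)
emit factor 4: 'b' (i=3, period=1)
emit factor 5: 'aaaaaaaaaabbbaaabbababbaaabbb' (i=4, period=29)

["b", "b", "b", "b", "aaaaaaaaaabbbaaabbababbaaabbb"]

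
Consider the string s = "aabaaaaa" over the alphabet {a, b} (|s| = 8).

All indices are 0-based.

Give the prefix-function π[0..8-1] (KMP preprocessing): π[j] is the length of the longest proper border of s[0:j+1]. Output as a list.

[0, 1, 0, 1, 2, 2, 2, 2]

π[0] = 0
j=1 s[j]='a': π[1]=1 (border 'a')
j=2 s[j]='b': k: 1→0; π[2]=0 (border '')
j=3 s[j]='a': π[3]=1 (border 'a')
j=4 s[j]='a': π[4]=2 (border 'aa')
j=5 s[j]='a': k: 2→1; π[5]=2 (border 'aa')
j=6 s[j]='a': k: 2→1; π[6]=2 (border 'aa')
j=7 s[j]='a': k: 2→1; π[7]=2 (border 'aa')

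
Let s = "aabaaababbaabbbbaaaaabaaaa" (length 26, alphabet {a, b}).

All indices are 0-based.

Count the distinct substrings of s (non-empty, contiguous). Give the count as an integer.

276

sorted suffixes:
  #0 SA[0]=25  'a'
  #1 SA[1]=24  'aa'
  #2 SA[2]=23  'aaa'
  #3 SA[3]=22  'aaaa'
  #4 SA[4]=16  'aaaaabaaaa'
  #5 SA[5]=17  'aaaabaaaa'
  #6 SA[6]=18  'aaabaaaa'
  #7 SA[7]=3  'aaababbaabbbbaaaaabaaaa'
  #8 SA[8]=19  'aabaaaa'
  #9 SA[9]=0  'aabaaababbaabbbbaaaaabaaaa'
  #10 SA[10]=4  'aababbaabbbbaaaaabaaaa'
  #11 SA[11]=10  'aabbbbaaaaabaaaa'
  #12 SA[12]=20  'abaaaa'
  #13 SA[13]=1  'abaaababbaabbbbaaaaabaaaa'
  #14 SA[14]=5  'ababbaabbbbaaaaabaaaa'
  #15 SA[15]=7  'abbaabbbbaaaaabaaaa'
  #16 SA[16]=11  'abbbbaaaaabaaaa'
  #17 SA[17]=21  'baaaa'
  #18 SA[18]=15  'baaaaabaaaa'
  #19 SA[19]=2  'baaababbaabbbbaaaaabaaaa'
  #20 SA[20]=9  'baabbbbaaaaabaaaa'
  #21 SA[21]=6  'babbaabbbbaaaaabaaaa'
  #22 SA[22]=14  'bbaaaaabaaaa'
  #23 SA[23]=8  'bbaabbbbaaaaabaaaa'
  #24 SA[24]=13  'bbbaaaaabaaaa'
  #25 SA[25]=12  'bbbbaaaaabaaaa'

SA = [25, 24, 23, 22, 16, 17, 18, 3, 19, 0, 4, 10, 20, 1, 5, 7, 11, 21, 15, 2, 9, 6, 14, 8, 13, 12]
[i] adj suffixes → lcp
  [1] 25/24 → 1 ('a')
  [2] 24/23 → 2 ('aa')
  [3] 23/22 → 3 ('aaa')
  [4] 22/16 → 4 ('aaaa')
  [5] 16/17 → 4 ('aaaa')
  [6] 17/18 → 3 ('aaa')
  [7] 18/3 → 5 ('aaaba')
  [8] 3/19 → 2 ('aa')
  [9] 19/0 → 6 ('aabaaa')
  [10] 0/4 → 4 ('aaba')
  [11] 4/10 → 3 ('aab')
  [12] 10/20 → 1 ('a')
  [13] 20/1 → 5 ('abaaa')
  [14] 1/5 → 3 ('aba')
  [15] 5/7 → 2 ('ab')
  [16] 7/11 → 3 ('abb')
  [17] 11/21 → 0 ('')
  [18] 21/15 → 5 ('baaaa')
  [19] 15/2 → 4 ('baaa')
  [20] 2/9 → 3 ('baa')
  [21] 9/6 → 2 ('ba')
  [22] 6/14 → 1 ('b')
  [23] 14/8 → 4 ('bbaa')
  [24] 8/13 → 2 ('bb')
  [25] 13/12 → 3 ('bbb')

n(n+1)/2 = 26·27/2 = 351
Σ LCP = 0 + 1 + 2 + 3 + 4 + 4 + 3 + 5 + 2 + 6 + 4 + 3 + 1 + 5 + 3 + 2 + 3 + 0 + 5 + 4 + 3 + 2 + 1 + 4 + 2 + 3 = 75
distinct = 351 − 75 = 276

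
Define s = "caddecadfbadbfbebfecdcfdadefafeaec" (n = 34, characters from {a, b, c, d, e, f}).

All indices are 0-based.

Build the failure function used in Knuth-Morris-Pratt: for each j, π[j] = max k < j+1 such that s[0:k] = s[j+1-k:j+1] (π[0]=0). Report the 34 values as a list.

π[0] = 0
j=1 s[j]='a': π[1]=0 (border '')
j=2 s[j]='d': π[2]=0 (border '')
j=3 s[j]='d': π[3]=0 (border '')
j=4 s[j]='e': π[4]=0 (border '')
j=5 s[j]='c': π[5]=1 (border 'c')
j=6 s[j]='a': π[6]=2 (border 'ca')
j=7 s[j]='d': π[7]=3 (border 'cad')
j=8 s[j]='f': k: 3→0; π[8]=0 (border '')
j=9 s[j]='b': π[9]=0 (border '')
j=10 s[j]='a': π[10]=0 (border '')
j=11 s[j]='d': π[11]=0 (border '')
j=12 s[j]='b': π[12]=0 (border '')
j=13 s[j]='f': π[13]=0 (border '')
j=14 s[j]='b': π[14]=0 (border '')
j=15 s[j]='e': π[15]=0 (border '')
j=16 s[j]='b': π[16]=0 (border '')
j=17 s[j]='f': π[17]=0 (border '')
j=18 s[j]='e': π[18]=0 (border '')
j=19 s[j]='c': π[19]=1 (border 'c')
j=20 s[j]='d': k: 1→0; π[20]=0 (border '')
j=21 s[j]='c': π[21]=1 (border 'c')
j=22 s[j]='f': k: 1→0; π[22]=0 (border '')
j=23 s[j]='d': π[23]=0 (border '')
j=24 s[j]='a': π[24]=0 (border '')
j=25 s[j]='d': π[25]=0 (border '')
j=26 s[j]='e': π[26]=0 (border '')
j=27 s[j]='f': π[27]=0 (border '')
j=28 s[j]='a': π[28]=0 (border '')
j=29 s[j]='f': π[29]=0 (border '')
j=30 s[j]='e': π[30]=0 (border '')
j=31 s[j]='a': π[31]=0 (border '')
j=32 s[j]='e': π[32]=0 (border '')
j=33 s[j]='c': π[33]=1 (border 'c')

[0, 0, 0, 0, 0, 1, 2, 3, 0, 0, 0, 0, 0, 0, 0, 0, 0, 0, 0, 1, 0, 1, 0, 0, 0, 0, 0, 0, 0, 0, 0, 0, 0, 1]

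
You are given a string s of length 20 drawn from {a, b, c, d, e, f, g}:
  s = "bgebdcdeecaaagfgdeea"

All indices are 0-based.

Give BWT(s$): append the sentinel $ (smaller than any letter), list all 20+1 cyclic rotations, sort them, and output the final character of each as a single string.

aecaae$edbgcegeddgfba

rank  rotation               last
    0  $bgebdcdeecaaagfgdeea  a
    1  a$bgebdcdeecaaagfgdee  e
    2  aaagfgdeea$bgebdcdeec  c
    3  aagfgdeea$bgebdcdeeca  a
    4  agfgdeea$bgebdcdeecaa  a
    5  bdcdeecaaagfgdeea$bge  e
    6  bgebdcdeecaaagfgdeea$  $
    7  caaagfgdeea$bgebdcdee  e
    8  cdeecaaagfgdeea$bgebd  d
    9  dcdeecaaagfgdeea$bgeb  b
   10  deea$bgebdcdeecaaagfg  g
   11  deecaaagfgdeea$bgebdc  c
   12  ea$bgebdcdeecaaagfgde  e
   13  ebdcdeecaaagfgdeea$bg  g
   14  ecaaagfgdeea$bgebdcde  e
   15  eea$bgebdcdeecaaagfgd  d
   16  eecaaagfgdeea$bgebdcd  d
   17  fgdeea$bgebdcdeecaaag  g
   18  gdeea$bgebdcdeecaaagf  f
   19  gebdcdeecaaagfgdeea$b  b
   20  gfgdeea$bgebdcdeecaaa  a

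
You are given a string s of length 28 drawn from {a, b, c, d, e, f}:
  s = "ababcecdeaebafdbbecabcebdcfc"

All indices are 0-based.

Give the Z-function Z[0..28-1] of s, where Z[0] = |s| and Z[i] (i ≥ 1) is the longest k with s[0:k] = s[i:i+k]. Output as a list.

Z[0]=28
i=1: outside box; Z[1]=0
i=2: outside box; Z[2]=2 scan→box=[2,4)
i=3: min(r-i=1, Z[1]=0)=0; Z[3]=0
i=4: outside box; Z[4]=0
i=5: outside box; Z[5]=0
i=6: outside box; Z[6]=0
i=7: outside box; Z[7]=0
i=8: outside box; Z[8]=0
i=9: outside box; Z[9]=1 scan→box=[9,10)
i=10: outside box; Z[10]=0
i=11: outside box; Z[11]=0
i=12: outside box; Z[12]=1 scan→box=[12,13)
i=13: outside box; Z[13]=0
i=14: outside box; Z[14]=0
i=15: outside box; Z[15]=0
i=16: outside box; Z[16]=0
i=17: outside box; Z[17]=0
i=18: outside box; Z[18]=0
i=19: outside box; Z[19]=2 scan→box=[19,21)
i=20: min(r-i=1, Z[1]=0)=0; Z[20]=0
i=21: outside box; Z[21]=0
i=22: outside box; Z[22]=0
i=23: outside box; Z[23]=0
i=24: outside box; Z[24]=0
i=25: outside box; Z[25]=0
i=26: outside box; Z[26]=0
i=27: outside box; Z[27]=0

[28, 0, 2, 0, 0, 0, 0, 0, 0, 1, 0, 0, 1, 0, 0, 0, 0, 0, 0, 2, 0, 0, 0, 0, 0, 0, 0, 0]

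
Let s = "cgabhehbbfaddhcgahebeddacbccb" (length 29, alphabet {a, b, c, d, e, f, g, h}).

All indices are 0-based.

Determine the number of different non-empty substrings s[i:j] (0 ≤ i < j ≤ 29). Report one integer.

408

rank→(start, suffix):
  0 → (2, 'abhehbbfaddhcgahebeddacbccb')
  1 → (23, 'acbccb')
  2 → (10, 'addhcgahebeddacbccb')
  3 → (16, 'ahebeddacbccb')
  4 → (28, 'b')
  5 → (7, 'bbfaddhcgahebeddacbccb')
  6 → (25, 'bccb')
  7 → (19, 'beddacbccb')
  8 → (8, 'bfaddhcgahebeddacbccb')
  9 → (3, 'bhehbbfaddhcgahebeddacbccb')
  10 → (27, 'cb')
  11 → (24, 'cbccb')
  12 → (26, 'ccb')
  13 → (0, 'cgabhehbbfaddhcgahebeddacbccb')
  14 → (14, 'cgahebeddacbccb')
  15 → (22, 'dacbccb')
  16 → (21, 'ddacbccb')
  17 → (11, 'ddhcgahebeddacbccb')
  18 → (12, 'dhcgahebeddacbccb')
  19 → (18, 'ebeddacbccb')
  20 → (20, 'eddacbccb')
  21 → (5, 'ehbbfaddhcgahebeddacbccb')
  22 → (9, 'faddhcgahebeddacbccb')
  23 → (1, 'gabhehbbfaddhcgahebeddacbccb')
  24 → (15, 'gahebeddacbccb')
  25 → (6, 'hbbfaddhcgahebeddacbccb')
  26 → (13, 'hcgahebeddacbccb')
  27 → (17, 'hebeddacbccb')
  28 → (4, 'hehbbfaddhcgahebeddacbccb')

SA = [2, 23, 10, 16, 28, 7, 25, 19, 8, 3, 27, 24, 26, 0, 14, 22, 21, 11, 12, 18, 20, 5, 9, 1, 15, 6, 13, 17, 4]
[i] adj suffixes → lcp
  [1] 2/23 → 1 ('a')
  [2] 23/10 → 1 ('a')
  [3] 10/16 → 1 ('a')
  [4] 16/28 → 0 ('')
  [5] 28/7 → 1 ('b')
  [6] 7/25 → 1 ('b')
  [7] 25/19 → 1 ('b')
  [8] 19/8 → 1 ('b')
  [9] 8/3 → 1 ('b')
  [10] 3/27 → 0 ('')
  [11] 27/24 → 2 ('cb')
  [12] 24/26 → 1 ('c')
  [13] 26/0 → 1 ('c')
  [14] 0/14 → 3 ('cga')
  [15] 14/22 → 0 ('')
  [16] 22/21 → 1 ('d')
  [17] 21/11 → 2 ('dd')
  [18] 11/12 → 1 ('d')
  [19] 12/18 → 0 ('')
  [20] 18/20 → 1 ('e')
  [21] 20/5 → 1 ('e')
  [22] 5/9 → 0 ('')
  [23] 9/1 → 0 ('')
  [24] 1/15 → 2 ('ga')
  [25] 15/6 → 0 ('')
  [26] 6/13 → 1 ('h')
  [27] 13/17 → 1 ('h')
  [28] 17/4 → 2 ('he')

n(n+1)/2 = 29·30/2 = 435
Σ LCP = 0 + 1 + 1 + 1 + 0 + 1 + 1 + 1 + 1 + 1 + 0 + 2 + 1 + 1 + 3 + 0 + 1 + 2 + 1 + 0 + 1 + 1 + 0 + 0 + 2 + 0 + 1 + 1 + 2 = 27
distinct = 435 − 27 = 408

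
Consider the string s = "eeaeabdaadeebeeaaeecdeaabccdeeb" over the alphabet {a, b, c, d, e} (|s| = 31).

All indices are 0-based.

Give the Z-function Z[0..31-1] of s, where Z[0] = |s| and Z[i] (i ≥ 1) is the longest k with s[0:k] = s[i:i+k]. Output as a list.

[31, 1, 0, 1, 0, 0, 0, 0, 0, 0, 2, 1, 0, 3, 1, 0, 0, 2, 1, 0, 0, 1, 0, 0, 0, 0, 0, 0, 2, 1, 0]

Z[0]=31
i=1: i≥r, start 0; Z[1]=1 scan→box=[1,2)
i=2: i≥r, start 0; Z[2]=0
i=3: i≥r, start 0; Z[3]=1 scan→box=[3,4)
i=4: i≥r, start 0; Z[4]=0
i=5: i≥r, start 0; Z[5]=0
i=6: i≥r, start 0; Z[6]=0
i=7: i≥r, start 0; Z[7]=0
i=8: i≥r, start 0; Z[8]=0
i=9: i≥r, start 0; Z[9]=0
i=10: i≥r, start 0; Z[10]=2 scan→box=[10,12)
i=11: min(r-i=1, Z[1]=1)=1; Z[11]=1
i=12: i≥r, start 0; Z[12]=0
i=13: i≥r, start 0; Z[13]=3 scan→box=[13,16)
i=14: min(r-i=2, Z[1]=1)=1; Z[14]=1
i=15: min(r-i=1, Z[2]=0)=0; Z[15]=0
i=16: i≥r, start 0; Z[16]=0
i=17: i≥r, start 0; Z[17]=2 scan→box=[17,19)
i=18: min(r-i=1, Z[1]=1)=1; Z[18]=1
i=19: i≥r, start 0; Z[19]=0
i=20: i≥r, start 0; Z[20]=0
i=21: i≥r, start 0; Z[21]=1 scan→box=[21,22)
i=22: i≥r, start 0; Z[22]=0
i=23: i≥r, start 0; Z[23]=0
i=24: i≥r, start 0; Z[24]=0
i=25: i≥r, start 0; Z[25]=0
i=26: i≥r, start 0; Z[26]=0
i=27: i≥r, start 0; Z[27]=0
i=28: i≥r, start 0; Z[28]=2 scan→box=[28,30)
i=29: min(r-i=1, Z[1]=1)=1; Z[29]=1
i=30: i≥r, start 0; Z[30]=0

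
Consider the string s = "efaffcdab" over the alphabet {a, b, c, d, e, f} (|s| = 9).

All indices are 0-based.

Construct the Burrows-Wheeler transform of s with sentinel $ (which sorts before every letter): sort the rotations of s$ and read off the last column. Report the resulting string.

rank  rotation    last
    0  $efaffcdab  b
    1  ab$efaffcd  d
    2  affcdab$ef  f
    3  b$efaffcda  a
    4  cdab$efaff  f
    5  dab$efaffc  c
    6  efaffcdab$  $
    7  faffcdab$e  e
    8  fcdab$efaf  f
    9  ffcdab$efa  a

bdfafc$efa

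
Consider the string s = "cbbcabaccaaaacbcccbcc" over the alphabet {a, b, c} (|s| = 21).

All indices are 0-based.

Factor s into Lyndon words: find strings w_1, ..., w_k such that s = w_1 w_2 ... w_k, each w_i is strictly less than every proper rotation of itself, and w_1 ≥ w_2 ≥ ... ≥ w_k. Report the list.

["c", "bbc", "abacc", "aaaacbcccbcc"]

emit factor 1: 'c' (i=0, period=1)
emit factor 2: 'bbc' (i=1, period=3)
emit factor 3: 'abacc' (i=4, period=5)
emit factor 4: 'aaaacbcccbcc' (i=9, period=12)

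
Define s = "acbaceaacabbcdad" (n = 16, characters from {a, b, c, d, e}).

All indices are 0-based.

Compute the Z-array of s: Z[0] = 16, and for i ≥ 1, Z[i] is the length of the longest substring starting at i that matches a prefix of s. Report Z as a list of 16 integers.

[16, 0, 0, 2, 0, 0, 1, 2, 0, 1, 0, 0, 0, 0, 1, 0]

Z[0]=16
i=1: fresh scan; Z[1]=0
i=2: fresh scan; Z[2]=0
i=3: fresh scan; Z[3]=2 scan→box=[3,5)
i=4: min(r-i=1, Z[1]=0)=0; Z[4]=0
i=5: fresh scan; Z[5]=0
i=6: fresh scan; Z[6]=1 scan→box=[6,7)
i=7: fresh scan; Z[7]=2 scan→box=[7,9)
i=8: min(r-i=1, Z[1]=0)=0; Z[8]=0
i=9: fresh scan; Z[9]=1 scan→box=[9,10)
i=10: fresh scan; Z[10]=0
i=11: fresh scan; Z[11]=0
i=12: fresh scan; Z[12]=0
i=13: fresh scan; Z[13]=0
i=14: fresh scan; Z[14]=1 scan→box=[14,15)
i=15: fresh scan; Z[15]=0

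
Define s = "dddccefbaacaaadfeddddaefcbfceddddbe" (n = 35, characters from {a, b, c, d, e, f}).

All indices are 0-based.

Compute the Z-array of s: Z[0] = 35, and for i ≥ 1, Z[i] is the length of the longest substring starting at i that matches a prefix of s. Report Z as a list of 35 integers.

Z[0]=35
i=1: i≥r, start 0; Z[1]=2 extend→box=[1,3)
i=2: min(r-i=1, Z[1]=2)=1; Z[2]=1
i=3: i≥r, start 0; Z[3]=0
i=4: i≥r, start 0; Z[4]=0
i=5: i≥r, start 0; Z[5]=0
i=6: i≥r, start 0; Z[6]=0
i=7: i≥r, start 0; Z[7]=0
i=8: i≥r, start 0; Z[8]=0
i=9: i≥r, start 0; Z[9]=0
i=10: i≥r, start 0; Z[10]=0
i=11: i≥r, start 0; Z[11]=0
i=12: i≥r, start 0; Z[12]=0
i=13: i≥r, start 0; Z[13]=0
i=14: i≥r, start 0; Z[14]=1 extend→box=[14,15)
i=15: i≥r, start 0; Z[15]=0
i=16: i≥r, start 0; Z[16]=0
i=17: i≥r, start 0; Z[17]=3 extend→box=[17,20)
i=18: min(r-i=2, Z[1]=2)=2; Z[18]=3 extend→box=[18,21)
i=19: min(r-i=2, Z[1]=2)=2; Z[19]=2
i=20: min(r-i=1, Z[2]=1)=1; Z[20]=1
i=21: i≥r, start 0; Z[21]=0
i=22: i≥r, start 0; Z[22]=0
i=23: i≥r, start 0; Z[23]=0
i=24: i≥r, start 0; Z[24]=0
i=25: i≥r, start 0; Z[25]=0
i=26: i≥r, start 0; Z[26]=0
i=27: i≥r, start 0; Z[27]=0
i=28: i≥r, start 0; Z[28]=0
i=29: i≥r, start 0; Z[29]=3 extend→box=[29,32)
i=30: min(r-i=2, Z[1]=2)=2; Z[30]=3 extend→box=[30,33)
i=31: min(r-i=2, Z[1]=2)=2; Z[31]=2
i=32: min(r-i=1, Z[2]=1)=1; Z[32]=1
i=33: i≥r, start 0; Z[33]=0
i=34: i≥r, start 0; Z[34]=0

[35, 2, 1, 0, 0, 0, 0, 0, 0, 0, 0, 0, 0, 0, 1, 0, 0, 3, 3, 2, 1, 0, 0, 0, 0, 0, 0, 0, 0, 3, 3, 2, 1, 0, 0]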